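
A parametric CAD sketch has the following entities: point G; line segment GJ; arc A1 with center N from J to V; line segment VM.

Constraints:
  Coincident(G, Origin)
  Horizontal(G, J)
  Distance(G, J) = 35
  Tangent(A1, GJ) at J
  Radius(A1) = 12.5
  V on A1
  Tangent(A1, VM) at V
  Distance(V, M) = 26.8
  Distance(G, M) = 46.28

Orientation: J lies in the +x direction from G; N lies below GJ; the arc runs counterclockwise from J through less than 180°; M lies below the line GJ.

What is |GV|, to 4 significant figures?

26.00

G is at the origin; GJ is horizontal with |GJ| = 35.0 and J on the +x side, so J = (35.00, 0.000). A1 meets GJ tangentially, so NJ is at right angles to GJ, so N = J + (0, -12.5) = (35.00, -12.50). Since NV ⟂ VM (tangency), |NM| = √(12.5² + 26.8²) = 29.57 regardless of where V sits on A1. So M lies on both circle(G, 46.28) and circle(N, 29.57); the below-GJ intersection is M = (23.62, -39.80). V is the foot of the tangent from M: V = (22.51, -13.02).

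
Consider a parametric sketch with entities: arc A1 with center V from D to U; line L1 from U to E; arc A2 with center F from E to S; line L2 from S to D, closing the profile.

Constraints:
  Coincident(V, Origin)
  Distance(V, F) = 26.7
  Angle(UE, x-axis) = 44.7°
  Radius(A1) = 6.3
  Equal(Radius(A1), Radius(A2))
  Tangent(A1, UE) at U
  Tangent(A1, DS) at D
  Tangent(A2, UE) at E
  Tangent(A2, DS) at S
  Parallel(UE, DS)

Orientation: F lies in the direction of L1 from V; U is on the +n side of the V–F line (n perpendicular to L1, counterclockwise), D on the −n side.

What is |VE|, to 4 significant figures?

27.43

Tangency of A1 to both parallel lines with radius 6.3 puts U and D at V ± 6.3·n: U = (-4.431, 4.478), D = (4.431, -4.478). Equal radii place E and S the same way about F: E = F + 6.3·n = (14.55, 23.26), S = F − 6.3·n = (23.41, 14.30). Then |VE| = |E − V| = 27.43.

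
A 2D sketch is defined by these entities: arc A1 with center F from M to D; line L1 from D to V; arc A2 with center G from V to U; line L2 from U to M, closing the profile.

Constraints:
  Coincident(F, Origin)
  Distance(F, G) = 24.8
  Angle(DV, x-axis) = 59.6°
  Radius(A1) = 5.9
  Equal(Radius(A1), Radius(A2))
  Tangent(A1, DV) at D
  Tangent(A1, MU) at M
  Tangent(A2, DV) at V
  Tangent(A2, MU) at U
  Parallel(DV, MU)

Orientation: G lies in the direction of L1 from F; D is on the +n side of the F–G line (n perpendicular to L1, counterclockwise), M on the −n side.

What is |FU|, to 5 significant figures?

25.492

Tangency of A1 to both parallel lines with radius 5.9 puts D and M at F ± 5.9·n: D = (-5.0888, 2.9856), M = (5.0888, -2.9856). Equal radii place V and U the same way about G: V = G + 5.9·n = (7.4608, 24.376), U = G − 5.9·n = (17.638, 18.405). Then |FU| = |U − F| = 25.492.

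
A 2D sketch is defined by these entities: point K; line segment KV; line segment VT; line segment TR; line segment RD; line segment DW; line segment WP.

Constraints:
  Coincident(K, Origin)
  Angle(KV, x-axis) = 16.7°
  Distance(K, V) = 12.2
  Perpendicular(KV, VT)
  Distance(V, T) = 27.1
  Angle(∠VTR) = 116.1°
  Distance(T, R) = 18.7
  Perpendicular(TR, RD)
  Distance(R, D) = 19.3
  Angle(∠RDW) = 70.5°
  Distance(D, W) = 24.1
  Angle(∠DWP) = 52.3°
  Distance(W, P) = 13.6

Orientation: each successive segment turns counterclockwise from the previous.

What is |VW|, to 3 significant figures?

15.3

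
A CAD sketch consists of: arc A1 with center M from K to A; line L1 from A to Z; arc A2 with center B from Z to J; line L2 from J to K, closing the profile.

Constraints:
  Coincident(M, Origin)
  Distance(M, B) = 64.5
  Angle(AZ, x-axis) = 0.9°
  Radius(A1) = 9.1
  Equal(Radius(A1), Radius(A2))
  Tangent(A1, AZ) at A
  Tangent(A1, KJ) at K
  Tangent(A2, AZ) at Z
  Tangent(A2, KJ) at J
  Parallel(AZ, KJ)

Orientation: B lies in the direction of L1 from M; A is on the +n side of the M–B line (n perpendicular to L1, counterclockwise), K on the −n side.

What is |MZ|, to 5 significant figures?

65.139

Tangency of A1 to both parallel lines with radius 9.1 puts A and K at M ± 9.1·n: A = (-0.14294, 9.0989), K = (0.14294, -9.0989). Equal radii place Z and J the same way about B: Z = B + 9.1·n = (64.349, 10.112), J = B − 9.1·n = (64.635, -8.0858). Then |MZ| = |Z − M| = 65.139.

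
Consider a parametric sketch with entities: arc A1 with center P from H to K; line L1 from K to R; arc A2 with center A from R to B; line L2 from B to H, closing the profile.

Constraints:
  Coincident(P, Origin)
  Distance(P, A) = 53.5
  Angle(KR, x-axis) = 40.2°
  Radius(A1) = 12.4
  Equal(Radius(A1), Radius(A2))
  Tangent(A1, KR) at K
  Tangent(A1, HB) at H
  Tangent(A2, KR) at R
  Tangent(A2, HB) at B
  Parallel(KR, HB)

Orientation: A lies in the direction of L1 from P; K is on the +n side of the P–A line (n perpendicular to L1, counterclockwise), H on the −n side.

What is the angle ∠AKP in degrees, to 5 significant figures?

76.951°

The slot axis is L1's direction at 40.2°, so u = (cos 40.2°, sin 40.2°) = (0.76380, 0.64546) and n = (−sin 40.2°, cos 40.2°) = (-0.64546, 0.76380). P is at the origin and A lies 53.5 along u from P, so A = 53.5·u = (40.863, 34.532). Tangency of A1 to both parallel lines with radius 12.4 puts K and H at P ± 12.4·n: K = (-8.0037, 9.4711), H = (8.0037, -9.4711). Then cos ∠AKP = KA·KP / (|KA||KP|), giving 76.951°.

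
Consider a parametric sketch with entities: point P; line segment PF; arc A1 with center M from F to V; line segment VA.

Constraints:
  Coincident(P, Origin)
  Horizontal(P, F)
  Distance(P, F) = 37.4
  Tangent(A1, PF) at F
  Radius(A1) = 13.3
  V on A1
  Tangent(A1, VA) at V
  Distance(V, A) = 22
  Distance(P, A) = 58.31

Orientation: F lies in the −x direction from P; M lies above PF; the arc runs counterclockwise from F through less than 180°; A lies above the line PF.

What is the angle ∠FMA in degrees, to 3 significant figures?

165°

P is at the origin; P and F share the same y with |PF| = 37.4 and F on the −x side, so F = (-37.4, 0.00). Tangency of A1 to PF means the radius MF is perpendicular to PF, so M = F + (0, 13.3) = (-37.4, 13.3). Since MV ⟂ VA (tangency), |MA| = √(13.3² + 22.0²) = 25.7 regardless of where V sits on A1. So A lies on both circle(P, 58.31) and circle(M, 25.7); the above-PF intersection is A = (-44.1, 38.1). V is the foot of the tangent from A: V = (-28.2, 22.9).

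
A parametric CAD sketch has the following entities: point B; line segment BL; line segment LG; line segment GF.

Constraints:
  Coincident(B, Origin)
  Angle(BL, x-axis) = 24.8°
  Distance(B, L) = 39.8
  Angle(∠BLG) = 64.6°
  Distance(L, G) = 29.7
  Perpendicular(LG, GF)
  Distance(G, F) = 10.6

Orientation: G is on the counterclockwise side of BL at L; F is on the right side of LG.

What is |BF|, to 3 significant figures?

48.2

∠BLG = 64.6°, so LG runs at 24.8° + (180° − 64.6°) = 140° from the x-axis; with |LG| = 29.7, G = L + 29.7·(cos 140°, sin 140°) = (13.3, 35.7). The perpendicularity gives GF at right angles to LG; with |GF| = 10.6 on the right of LG, F = G + 10.6·(0.640, 0.768) = (20.1, 43.8). Then |BF| = |F − B| = 48.2.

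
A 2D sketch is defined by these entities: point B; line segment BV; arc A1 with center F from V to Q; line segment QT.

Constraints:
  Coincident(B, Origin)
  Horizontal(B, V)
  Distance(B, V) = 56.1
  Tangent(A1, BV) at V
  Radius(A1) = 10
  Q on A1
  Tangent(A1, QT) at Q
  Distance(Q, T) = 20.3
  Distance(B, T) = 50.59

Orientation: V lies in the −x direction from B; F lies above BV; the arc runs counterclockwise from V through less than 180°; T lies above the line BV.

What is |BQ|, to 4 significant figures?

46.99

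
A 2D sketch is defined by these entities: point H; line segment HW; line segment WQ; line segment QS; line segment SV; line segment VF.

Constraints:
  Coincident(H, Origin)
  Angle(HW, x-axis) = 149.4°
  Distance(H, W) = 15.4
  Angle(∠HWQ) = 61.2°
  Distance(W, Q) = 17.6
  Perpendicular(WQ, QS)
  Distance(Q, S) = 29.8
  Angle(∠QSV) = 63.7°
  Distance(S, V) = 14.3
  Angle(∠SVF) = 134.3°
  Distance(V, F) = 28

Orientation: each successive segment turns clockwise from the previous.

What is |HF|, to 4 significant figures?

20.13

H is at the origin; HW runs at 149.4° with length 15.4, so W = (-13.26, 7.839). ∠HWQ = 61.2° gives WQ at 30.60° from the x-axis; with |WQ| = 17.6, Q = (1.894, 16.80). WQ is perpendicular to QS, so QS runs at -59.40°; with |QS| = 29.8, S = (17.06, -8.852). ∠QSV = 63.7° gives SV at -175.7° from the x-axis; with |SV| = 14.3, V = (2.803, -9.924). ∠SVF = 134.3° gives VF at 138.6° from the x-axis; with |VF| = 28.0, F = (-18.20, 8.593). Then |HF| = |F − H| = 20.13.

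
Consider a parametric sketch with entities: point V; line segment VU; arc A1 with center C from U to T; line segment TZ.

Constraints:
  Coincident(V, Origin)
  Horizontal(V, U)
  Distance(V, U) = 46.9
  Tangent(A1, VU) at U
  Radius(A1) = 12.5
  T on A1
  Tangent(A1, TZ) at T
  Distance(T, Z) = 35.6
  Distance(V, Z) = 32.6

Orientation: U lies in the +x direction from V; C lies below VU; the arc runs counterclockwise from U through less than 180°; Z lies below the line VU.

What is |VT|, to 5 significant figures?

38.027

Checks: ∠(CU, UV) = 90.00° ✓; |CT| = 12.50 ✓; ∠(CT, TZ) = 90.00° ✓; |TZ| = 35.60 ✓; |VZ| = 32.60 ✓.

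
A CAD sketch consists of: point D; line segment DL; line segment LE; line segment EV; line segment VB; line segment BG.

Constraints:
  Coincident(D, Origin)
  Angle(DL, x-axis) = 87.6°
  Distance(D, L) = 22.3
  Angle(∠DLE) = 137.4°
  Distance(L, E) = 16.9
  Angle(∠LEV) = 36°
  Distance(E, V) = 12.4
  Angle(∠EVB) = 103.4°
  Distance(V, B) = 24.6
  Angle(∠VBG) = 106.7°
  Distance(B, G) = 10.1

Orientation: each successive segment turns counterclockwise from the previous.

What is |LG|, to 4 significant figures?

19.54

D is at the origin; DL runs at 87.6° with length 22.3, so L = (0.9338, 22.28). ∠DLE = 137.4° gives LE at 130.2° from the x-axis; with |LE| = 16.9, E = (-9.974, 35.19). ∠LEV = 36.0° gives EV at -85.80° from the x-axis; with |EV| = 12.4, V = (-9.066, 22.82). ∠EVB = 103.4° gives VB at -9.200° from the x-axis; with |VB| = 24.6, B = (15.22, 18.89). ∠VBG = 106.7° gives BG at 64.10° from the x-axis; with |BG| = 10.1, G = (19.63, 27.97). Then |LG| = |G − L| = 19.54.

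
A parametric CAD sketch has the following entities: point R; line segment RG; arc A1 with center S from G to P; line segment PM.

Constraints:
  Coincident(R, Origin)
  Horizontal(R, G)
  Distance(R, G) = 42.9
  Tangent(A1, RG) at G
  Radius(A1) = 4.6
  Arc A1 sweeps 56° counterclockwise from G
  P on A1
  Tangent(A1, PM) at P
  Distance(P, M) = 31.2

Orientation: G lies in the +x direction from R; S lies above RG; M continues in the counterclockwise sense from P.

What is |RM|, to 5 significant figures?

69.962

R is at the origin; R and G share the same y with |RG| = 42.9 and G on the +x side, so G = (42.900, 0.0000). A1 meets RG tangentially, so SG is at right angles to RG, so S = G + (0, 4.6) = (42.900, 4.6000). On A1, G sits at bearing -90° from S; a 56° counterclockwise sweep puts P at bearing -34°, so P = S + 4.6·(cos -34°, sin -34°) = (46.714, 2.0277). Tangency of A1 to PM means the radius SP is perpendicular to PM, so PM runs along (−sin -34°, cos -34°); with |PM| = 31.2, M = (64.160, 27.894). Then |RM| = |M − R| = 69.962.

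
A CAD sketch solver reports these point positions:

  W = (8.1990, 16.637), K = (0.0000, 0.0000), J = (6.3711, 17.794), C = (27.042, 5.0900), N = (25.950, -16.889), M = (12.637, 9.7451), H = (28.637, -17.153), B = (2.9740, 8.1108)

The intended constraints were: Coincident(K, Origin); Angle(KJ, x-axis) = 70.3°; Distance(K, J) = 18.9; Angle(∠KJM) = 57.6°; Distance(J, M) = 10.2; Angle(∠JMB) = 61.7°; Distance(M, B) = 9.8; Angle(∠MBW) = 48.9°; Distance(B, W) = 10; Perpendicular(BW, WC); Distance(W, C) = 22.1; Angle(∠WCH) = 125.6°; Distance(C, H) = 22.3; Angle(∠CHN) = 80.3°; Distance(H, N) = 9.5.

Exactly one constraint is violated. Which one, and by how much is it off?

Distance(H, N) = 9.5 — off by 6.80.

K = (0.00, 0.00) ✓; KJ at 70.30° ✓; |KJ| = 18.90 ✓; ∠KJM = 57.60° ✓; |JM| = 10.20 ✓; ∠JMB = 61.70° ✓; |MB| = 9.800 ✓; ∠MBW = 48.90° ✓; |BW| = 10.00 ✓; ∠(BW, WC) = 90.00° ✓; |WC| = 22.10 ✓; ∠WCH = 125.6° ✓; |CH| = 22.30 ✓; ∠CHN = 80.29° ✓; |HN| = 2.700 ✗.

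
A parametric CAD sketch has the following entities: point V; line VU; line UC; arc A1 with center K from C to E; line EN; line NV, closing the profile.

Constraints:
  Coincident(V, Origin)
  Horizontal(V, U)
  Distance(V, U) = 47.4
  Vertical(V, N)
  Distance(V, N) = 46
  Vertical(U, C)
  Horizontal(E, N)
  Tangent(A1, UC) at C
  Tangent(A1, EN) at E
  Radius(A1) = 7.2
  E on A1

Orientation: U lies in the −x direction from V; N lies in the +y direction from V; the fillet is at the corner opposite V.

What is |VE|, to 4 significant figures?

61.09

V is at the origin; V and U share the same y with |VU| = 47.4 and U on the −x side, so U = (-47.40, 0.000). VN is vertical with |VN| = 46.0 and N on the +y side, so N = (0.000, 46.00). The virtual corner opposite V is at (-47.40, 46.00). A1 meets UC tangentially, so KC is at right angles to UC and tangency of A1 to EN means the radius KE is perpendicular to EN, with radius 7.2, so the center K sits 7.2 in from both sides at K = (-40.20, 38.80). That places the tangent points at C = (-47.40, 38.80) on UC and E = (-40.20, 46.00) on EN. Then |VE| = |E − V| = 61.09.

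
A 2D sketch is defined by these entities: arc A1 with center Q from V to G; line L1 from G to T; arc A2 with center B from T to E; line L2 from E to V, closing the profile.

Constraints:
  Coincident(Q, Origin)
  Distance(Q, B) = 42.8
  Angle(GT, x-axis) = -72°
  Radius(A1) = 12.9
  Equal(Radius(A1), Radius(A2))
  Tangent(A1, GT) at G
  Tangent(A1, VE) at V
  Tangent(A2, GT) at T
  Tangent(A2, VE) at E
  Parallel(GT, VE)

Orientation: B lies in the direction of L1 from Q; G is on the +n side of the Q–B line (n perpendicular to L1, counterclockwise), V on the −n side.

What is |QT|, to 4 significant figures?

44.70

The slot axis is L1's direction at -72.0°, so u = (cos -72.0°, sin -72.0°) = (0.3090, -0.9511) and n = (−sin -72.0°, cos -72.0°) = (0.9511, 0.3090). Q is at the origin and B lies 42.8 along u from Q, so B = 42.8·u = (13.23, -40.71). Tangency of A1 to both parallel lines with radius 12.9 puts G and V at Q ± 12.9·n: G = (12.27, 3.986), V = (-12.27, -3.986). Equal radii place T and E the same way about B: T = B + 12.9·n = (25.49, -36.72), E = B − 12.9·n = (0.9573, -44.69). Then |QT| = |T − Q| = 44.70.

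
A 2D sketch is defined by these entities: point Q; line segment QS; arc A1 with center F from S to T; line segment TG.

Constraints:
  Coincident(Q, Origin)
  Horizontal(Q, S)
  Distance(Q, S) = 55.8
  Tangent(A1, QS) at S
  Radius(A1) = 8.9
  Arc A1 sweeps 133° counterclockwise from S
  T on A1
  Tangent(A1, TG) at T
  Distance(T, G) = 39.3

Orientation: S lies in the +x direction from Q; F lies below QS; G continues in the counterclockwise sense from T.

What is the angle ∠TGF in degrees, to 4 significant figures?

12.76°

Q is at the origin; QS is horizontal with |QS| = 55.8 and S on the +x side, so S = (55.80, 0.000). The tangent condition forces FS to be normal to QS, so F = S + (0, -8.9) = (55.80, -8.900). On A1, S sits at bearing 90° from F; a 133° counterclockwise sweep puts T at bearing 223°, so T = F + 8.9·(cos 223°, sin 223°) = (49.29, -14.97). A1 meets TG tangentially, so FT is at right angles to TG, so TG runs along (−sin 223°, cos 223°); with |TG| = 39.3, G = (76.09, -43.71). Then cos ∠TGF = GT·GF / (|GT||GF|), giving 12.76°.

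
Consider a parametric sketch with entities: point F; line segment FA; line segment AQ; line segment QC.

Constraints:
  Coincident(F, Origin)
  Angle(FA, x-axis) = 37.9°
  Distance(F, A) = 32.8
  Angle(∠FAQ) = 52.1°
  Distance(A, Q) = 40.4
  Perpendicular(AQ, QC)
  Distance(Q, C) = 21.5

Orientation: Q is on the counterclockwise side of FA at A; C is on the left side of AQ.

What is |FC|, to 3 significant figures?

20.7

F is at the origin; FA runs at 37.9° with length 32.8, so A = 32.8·(cos 37.9°, sin 37.9°) = (25.9, 20.1). ∠FAQ = 52.1°, so AQ runs at 37.9° + (180° − 52.1°) = 166° from the x-axis; with |AQ| = 40.4, Q = A + 40.4·(cos 166°, sin 166°) = (-13.3, 30.1). AQ ⟂ QC; with |QC| = 21.5 on the left of AQ, C = Q + 21.5·(-0.245, -0.969) = (-18.6, 9.22). Then |FC| = |C − F| = 20.7.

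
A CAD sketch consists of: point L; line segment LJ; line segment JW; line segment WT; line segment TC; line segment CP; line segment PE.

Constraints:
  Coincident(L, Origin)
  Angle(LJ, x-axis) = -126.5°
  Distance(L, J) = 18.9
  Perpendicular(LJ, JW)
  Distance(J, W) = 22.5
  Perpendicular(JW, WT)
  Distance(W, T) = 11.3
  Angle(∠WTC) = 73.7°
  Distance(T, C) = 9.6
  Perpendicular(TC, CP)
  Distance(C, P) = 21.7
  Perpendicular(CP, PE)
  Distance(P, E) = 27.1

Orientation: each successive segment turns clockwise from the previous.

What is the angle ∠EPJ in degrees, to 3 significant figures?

131°

L is at the origin; LJ runs at -126.5° with length 18.9, so J = (-11.2, -15.2). LJ is perpendicular to JW, so JW runs at 144°; with |JW| = 22.5, W = (-29.3, -1.81). JW is perpendicular to WT, so WT runs at 53.5°; with |WT| = 11.3, T = (-22.6, 7.27). ∠WTC = 73.7° gives TC at -52.8° from the x-axis; with |TC| = 9.6, C = (-16.8, -0.372). The perpendicularity gives CP at right angles to TC, so CP runs at -143°; with |CP| = 21.7, P = (-34.1, -13.5). CP is perpendicular to PE, so PE runs at 127°; with |PE| = 27.1, E = (-50.5, 8.09). Then cos ∠EPJ = PE·PJ / (|PE||PJ|), giving 131°.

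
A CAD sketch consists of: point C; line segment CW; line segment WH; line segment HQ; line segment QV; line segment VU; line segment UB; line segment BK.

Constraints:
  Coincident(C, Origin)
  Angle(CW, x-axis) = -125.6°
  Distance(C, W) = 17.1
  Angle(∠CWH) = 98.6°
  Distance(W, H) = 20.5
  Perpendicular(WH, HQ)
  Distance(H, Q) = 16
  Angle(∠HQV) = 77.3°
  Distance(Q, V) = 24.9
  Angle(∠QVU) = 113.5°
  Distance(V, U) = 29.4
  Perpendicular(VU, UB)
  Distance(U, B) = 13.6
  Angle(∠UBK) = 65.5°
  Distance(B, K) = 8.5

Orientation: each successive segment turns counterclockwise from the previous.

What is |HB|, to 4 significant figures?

26.59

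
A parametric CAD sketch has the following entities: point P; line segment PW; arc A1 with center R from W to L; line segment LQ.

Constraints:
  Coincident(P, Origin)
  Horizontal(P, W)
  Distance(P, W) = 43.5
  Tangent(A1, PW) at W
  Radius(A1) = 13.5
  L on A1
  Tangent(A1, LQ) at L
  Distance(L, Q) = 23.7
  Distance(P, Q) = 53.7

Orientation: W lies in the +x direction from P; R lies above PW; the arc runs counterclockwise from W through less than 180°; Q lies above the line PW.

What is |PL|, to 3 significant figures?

57.8

P is at the origin; P and W share the same y with |PW| = 43.5 and W on the +x side, so W = (43.5, 0.00). Tangency of A1 to PW means the radius RW is perpendicular to PW, so R = W + (0, 13.5) = (43.5, 13.5). Since RL ⟂ LQ (tangency), |RQ| = √(13.5² + 23.7²) = 27.3 regardless of where L sits on A1. So Q lies on both circle(P, 53.7) and circle(R, 27.3); the above-PW intersection is Q = (36.1, 39.8). L is the foot of the tangent from Q: L = (53.0, 23.1).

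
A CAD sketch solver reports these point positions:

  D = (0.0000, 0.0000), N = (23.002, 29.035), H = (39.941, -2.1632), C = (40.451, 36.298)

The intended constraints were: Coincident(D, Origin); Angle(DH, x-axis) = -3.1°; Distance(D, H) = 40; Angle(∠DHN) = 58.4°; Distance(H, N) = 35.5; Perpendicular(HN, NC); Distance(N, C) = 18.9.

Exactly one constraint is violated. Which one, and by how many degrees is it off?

Perpendicular(HN, NC) — off by 5.90°.

D = (0.00, 0.00) ✓; DH at -3.100° ✓; |DH| = 40.00 ✓; ∠DHN = 58.40° ✓; |HN| = 35.50 ✓; ∠(HN, NC) = 95.90° ✗; |NC| = 18.90 ✓.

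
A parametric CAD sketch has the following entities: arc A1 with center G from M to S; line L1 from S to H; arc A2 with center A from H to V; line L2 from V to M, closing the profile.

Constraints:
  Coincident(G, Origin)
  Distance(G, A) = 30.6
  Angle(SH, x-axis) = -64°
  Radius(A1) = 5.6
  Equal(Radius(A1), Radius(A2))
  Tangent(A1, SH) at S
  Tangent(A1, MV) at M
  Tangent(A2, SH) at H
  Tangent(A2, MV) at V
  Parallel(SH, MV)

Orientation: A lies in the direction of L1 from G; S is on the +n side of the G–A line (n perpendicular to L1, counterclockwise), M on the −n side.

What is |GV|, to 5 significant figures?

31.108

Tangency of A1 to both parallel lines with radius 5.6 puts S and M at G ± 5.6·n: S = (5.0332, 2.4549), M = (-5.0332, -2.4549). Equal radii place H and V the same way about A: H = A + 5.6·n = (18.447, -25.048), V = A − 5.6·n = (8.3809, -29.958). Then |GV| = |V − G| = 31.108.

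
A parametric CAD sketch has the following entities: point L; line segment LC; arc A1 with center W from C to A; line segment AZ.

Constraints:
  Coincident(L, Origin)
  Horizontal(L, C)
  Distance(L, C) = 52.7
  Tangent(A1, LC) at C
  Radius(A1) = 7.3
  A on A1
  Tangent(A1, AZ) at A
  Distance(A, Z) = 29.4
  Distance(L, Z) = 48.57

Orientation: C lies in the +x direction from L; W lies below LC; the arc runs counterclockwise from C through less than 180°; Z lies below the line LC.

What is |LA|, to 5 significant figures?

46.075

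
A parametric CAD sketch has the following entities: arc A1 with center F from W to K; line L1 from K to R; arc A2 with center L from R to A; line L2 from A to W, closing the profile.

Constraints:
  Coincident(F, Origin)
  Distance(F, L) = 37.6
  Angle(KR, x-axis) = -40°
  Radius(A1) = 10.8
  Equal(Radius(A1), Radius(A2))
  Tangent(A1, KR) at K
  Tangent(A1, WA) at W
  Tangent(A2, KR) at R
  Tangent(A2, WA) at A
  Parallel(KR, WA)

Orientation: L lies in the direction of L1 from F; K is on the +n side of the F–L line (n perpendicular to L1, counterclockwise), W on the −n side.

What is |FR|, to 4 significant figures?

39.12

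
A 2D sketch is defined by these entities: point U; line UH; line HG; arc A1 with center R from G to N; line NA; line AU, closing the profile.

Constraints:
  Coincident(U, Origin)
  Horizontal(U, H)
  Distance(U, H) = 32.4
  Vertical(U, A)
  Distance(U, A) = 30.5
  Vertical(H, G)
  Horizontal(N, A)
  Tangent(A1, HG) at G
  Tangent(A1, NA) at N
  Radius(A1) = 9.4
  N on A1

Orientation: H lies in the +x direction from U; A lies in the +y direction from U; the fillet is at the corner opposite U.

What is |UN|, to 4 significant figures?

38.20

The virtual corner opposite U is at (32.40, 30.50). The tangent condition forces RG to be normal to HG and the tangent condition forces RN to be normal to NA, with radius 9.4, so the center R sits 9.4 in from both sides at R = (23.00, 21.10). That places the tangent points at G = (32.40, 21.10) on HG and N = (23.00, 30.50) on NA. Then |UN| = |N − U| = 38.20.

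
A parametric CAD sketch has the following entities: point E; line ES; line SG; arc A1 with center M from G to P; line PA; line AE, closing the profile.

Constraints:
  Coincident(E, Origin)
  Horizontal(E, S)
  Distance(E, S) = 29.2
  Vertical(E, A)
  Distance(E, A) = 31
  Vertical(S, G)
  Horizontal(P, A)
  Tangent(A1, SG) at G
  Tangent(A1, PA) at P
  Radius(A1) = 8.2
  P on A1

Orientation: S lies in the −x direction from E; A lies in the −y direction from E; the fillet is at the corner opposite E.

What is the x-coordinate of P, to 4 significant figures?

-21.00

The virtual corner opposite E is at (-29.20, -31.00). Tangency of A1 to SG means the radius MG is perpendicular to SG and A1 meets PA tangentially, so MP is at right angles to PA, with radius 8.2, so the center M sits 8.2 in from both sides at M = (-21.00, -22.80). That places the tangent points at G = (-29.20, -22.80) on SG and P = (-21.00, -31.00) on PA. So P.x = -21.00.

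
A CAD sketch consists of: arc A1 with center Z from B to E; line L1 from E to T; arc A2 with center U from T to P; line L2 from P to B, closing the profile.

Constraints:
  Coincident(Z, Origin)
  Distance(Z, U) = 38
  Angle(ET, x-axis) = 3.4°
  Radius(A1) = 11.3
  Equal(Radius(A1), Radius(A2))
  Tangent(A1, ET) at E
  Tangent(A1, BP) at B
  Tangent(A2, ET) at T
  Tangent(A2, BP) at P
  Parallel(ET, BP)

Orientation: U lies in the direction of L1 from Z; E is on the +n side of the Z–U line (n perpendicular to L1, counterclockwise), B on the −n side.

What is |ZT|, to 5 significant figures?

39.645

Tangency of A1 to both parallel lines with radius 11.3 puts E and B at Z ± 11.3·n: E = (-0.67016, 11.280), B = (0.67016, -11.280). Equal radii place T and P the same way about U: T = U + 11.3·n = (37.263, 13.534), P = U − 11.3·n = (38.603, -9.0265). Then |ZT| = |T − Z| = 39.645.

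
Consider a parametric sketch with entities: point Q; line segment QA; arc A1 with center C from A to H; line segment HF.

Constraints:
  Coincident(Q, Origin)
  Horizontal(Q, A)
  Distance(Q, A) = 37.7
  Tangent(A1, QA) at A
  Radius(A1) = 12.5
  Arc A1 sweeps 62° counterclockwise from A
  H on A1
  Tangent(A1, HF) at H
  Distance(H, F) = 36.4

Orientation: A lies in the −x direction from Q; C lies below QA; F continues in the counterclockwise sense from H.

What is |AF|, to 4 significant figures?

47.90

On A1, A sits at bearing 90° from C; a 62° counterclockwise sweep puts H at bearing 152°, so H = C + 12.5·(cos 152°, sin 152°) = (-48.74, -6.632). Tangency of A1 to HF means the radius CH is perpendicular to HF, so HF runs along (−sin 152°, cos 152°); with |HF| = 36.4, F = (-65.83, -38.77). Then |AF| = |F − A| = 47.90.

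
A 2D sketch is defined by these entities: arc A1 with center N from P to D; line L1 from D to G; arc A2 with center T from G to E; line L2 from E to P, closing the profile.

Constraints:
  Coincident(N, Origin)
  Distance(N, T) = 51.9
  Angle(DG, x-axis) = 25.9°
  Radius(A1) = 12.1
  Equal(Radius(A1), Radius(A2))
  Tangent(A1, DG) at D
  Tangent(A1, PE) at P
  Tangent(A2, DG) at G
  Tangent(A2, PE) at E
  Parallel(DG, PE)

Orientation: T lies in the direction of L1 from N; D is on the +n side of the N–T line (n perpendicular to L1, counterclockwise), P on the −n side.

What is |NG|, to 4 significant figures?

53.29

Tangency of A1 to both parallel lines with radius 12.1 puts D and P at N ± 12.1·n: D = (-5.285, 10.88), P = (5.285, -10.88). Equal radii place G and E the same way about T: G = T + 12.1·n = (41.40, 33.55), E = T − 12.1·n = (51.97, 11.79). Then |NG| = |G − N| = 53.29.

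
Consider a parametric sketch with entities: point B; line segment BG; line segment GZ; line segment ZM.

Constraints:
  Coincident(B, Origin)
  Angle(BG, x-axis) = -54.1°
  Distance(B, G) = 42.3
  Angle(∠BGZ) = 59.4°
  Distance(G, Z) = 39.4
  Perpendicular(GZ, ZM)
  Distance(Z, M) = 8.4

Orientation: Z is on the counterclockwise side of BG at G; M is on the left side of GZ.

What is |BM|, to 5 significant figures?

33.223

B is at the origin; BG runs at -54.1° with length 42.3, so G = 42.3·(cos -54.1°, sin -54.1°) = (24.804, -34.265). ∠BGZ = 59.4°, so GZ runs at -54.1° + (180° − 59.4°) = 66.500° from the x-axis; with |GZ| = 39.4, Z = G + 39.4·(cos 66.500°, sin 66.500°) = (40.514, 1.8674). GZ ⟂ ZM; with |ZM| = 8.4 on the left of GZ, M = Z + 8.4·(-0.91706, 0.39875) = (32.811, 5.2169). Then |BM| = |M − B| = 33.223.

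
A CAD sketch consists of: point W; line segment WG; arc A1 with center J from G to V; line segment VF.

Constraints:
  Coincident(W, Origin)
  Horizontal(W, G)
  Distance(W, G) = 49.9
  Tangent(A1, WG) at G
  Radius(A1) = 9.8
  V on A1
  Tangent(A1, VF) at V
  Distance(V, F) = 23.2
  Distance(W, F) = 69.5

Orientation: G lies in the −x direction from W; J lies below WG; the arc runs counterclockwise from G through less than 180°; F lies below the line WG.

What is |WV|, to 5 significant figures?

60.332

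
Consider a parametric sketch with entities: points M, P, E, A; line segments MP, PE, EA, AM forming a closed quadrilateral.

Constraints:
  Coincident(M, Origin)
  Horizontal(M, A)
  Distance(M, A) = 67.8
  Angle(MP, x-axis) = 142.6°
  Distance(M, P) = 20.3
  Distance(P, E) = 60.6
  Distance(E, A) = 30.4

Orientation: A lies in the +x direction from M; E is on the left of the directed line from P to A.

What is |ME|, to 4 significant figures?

48.04

M is at the origin; MA is horizontal with |MA| = 67.8 and A in +x, so A = (67.8, 0). MP runs at 142.6° with |MP| = 20.3, so P = (-16.13, 12.33). E is determined by |PE| = 60.6 and |EA| = 30.4 together: it lies at the intersection of circle(P, 60.6) and circle(A, 30.4). With |PA| = 84.83, the foot of the radical line on PA is 58.61 from P and the perpendicular offset is √(60.6² − 58.61²) = 15.39. Taking the left-of-PA solution: E = (44.10, 19.04).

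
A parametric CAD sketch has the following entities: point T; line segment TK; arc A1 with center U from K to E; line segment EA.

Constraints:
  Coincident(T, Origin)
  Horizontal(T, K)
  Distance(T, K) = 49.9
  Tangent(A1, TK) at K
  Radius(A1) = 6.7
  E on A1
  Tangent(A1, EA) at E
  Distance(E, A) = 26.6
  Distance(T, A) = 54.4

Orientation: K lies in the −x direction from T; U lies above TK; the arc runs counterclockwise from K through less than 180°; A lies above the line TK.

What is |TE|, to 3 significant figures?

43.7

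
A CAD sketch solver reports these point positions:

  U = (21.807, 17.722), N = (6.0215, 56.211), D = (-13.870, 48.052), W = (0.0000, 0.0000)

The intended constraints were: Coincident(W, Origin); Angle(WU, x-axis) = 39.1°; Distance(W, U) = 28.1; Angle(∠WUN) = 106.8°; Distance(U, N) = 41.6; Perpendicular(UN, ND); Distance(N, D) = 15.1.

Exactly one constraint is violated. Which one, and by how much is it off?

Distance(N, D) = 15.1 — off by 6.40.

W = (0.00, 0.00) ✓; WU at 39.10° ✓; |WU| = 28.10 ✓; ∠WUN = 106.8° ✓; |UN| = 41.60 ✓; ∠(UN, ND) = 90.00° ✓; |ND| = 21.50 ✗.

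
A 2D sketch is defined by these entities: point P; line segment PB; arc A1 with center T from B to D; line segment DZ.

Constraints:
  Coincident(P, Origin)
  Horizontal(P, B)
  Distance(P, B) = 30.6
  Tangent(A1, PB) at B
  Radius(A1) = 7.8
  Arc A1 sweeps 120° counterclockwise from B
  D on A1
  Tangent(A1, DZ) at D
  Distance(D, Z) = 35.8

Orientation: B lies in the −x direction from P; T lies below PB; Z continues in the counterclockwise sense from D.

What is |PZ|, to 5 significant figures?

46.927

P is at the origin; PB is horizontal with |PB| = 30.6 and B on the −x side, so B = (-30.600, 0.0000). A1 meets PB tangentially, so TB is at right angles to PB, so T = B + (0, -7.8) = (-30.600, -7.8000). On A1, B sits at bearing 90° from T; a 120° counterclockwise sweep puts D at bearing 210°, so D = T + 7.8·(cos 210°, sin 210°) = (-37.355, -11.700). Since A1 is tangent to DZ there, TD ⟂ DZ, so DZ runs along (−sin 210°, cos 210°); with |DZ| = 35.8, Z = (-19.455, -42.704). Then |PZ| = |Z − P| = 46.927.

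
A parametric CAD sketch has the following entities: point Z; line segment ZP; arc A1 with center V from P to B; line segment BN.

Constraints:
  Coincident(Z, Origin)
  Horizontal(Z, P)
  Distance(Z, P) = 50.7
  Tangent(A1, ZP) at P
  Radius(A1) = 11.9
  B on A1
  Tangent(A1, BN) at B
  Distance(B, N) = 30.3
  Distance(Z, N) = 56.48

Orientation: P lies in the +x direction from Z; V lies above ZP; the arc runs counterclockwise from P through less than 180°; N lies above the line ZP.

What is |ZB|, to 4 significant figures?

62.55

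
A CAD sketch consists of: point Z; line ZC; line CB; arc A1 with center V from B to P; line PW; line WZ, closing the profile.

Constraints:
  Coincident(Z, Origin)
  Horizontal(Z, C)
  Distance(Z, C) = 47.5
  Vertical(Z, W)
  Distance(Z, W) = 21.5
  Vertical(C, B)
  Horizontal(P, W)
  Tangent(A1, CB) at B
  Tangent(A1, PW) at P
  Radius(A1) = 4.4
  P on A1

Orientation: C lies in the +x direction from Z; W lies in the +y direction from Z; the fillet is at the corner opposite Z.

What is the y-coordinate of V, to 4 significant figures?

17.10

Z is at the origin; ZC is horizontal with |ZC| = 47.5 and C on the +x side, so C = (47.50, 0.000). Z and W share the same x with |ZW| = 21.5 and W on the +y side, so W = (0.000, 21.50). The virtual corner opposite Z is at (47.50, 21.50). Tangency of A1 to CB means the radius VB is perpendicular to CB and A1 meets PW tangentially, so VP is at right angles to PW, with radius 4.4, so the center V sits 4.4 in from both sides at V = (43.10, 17.10). So V.y = 17.10.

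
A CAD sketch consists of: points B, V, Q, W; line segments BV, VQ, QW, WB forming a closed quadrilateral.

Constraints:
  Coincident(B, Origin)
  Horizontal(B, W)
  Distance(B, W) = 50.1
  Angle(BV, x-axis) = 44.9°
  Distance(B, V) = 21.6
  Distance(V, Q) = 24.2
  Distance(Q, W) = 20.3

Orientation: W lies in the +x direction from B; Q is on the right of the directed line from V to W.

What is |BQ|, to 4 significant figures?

30.41

B is at the origin; B and W share the same y with |BW| = 50.1 and W in +x, so W = (50.1, 0). BV runs at 44.9° with |BV| = 21.6, so V = (15.30, 15.25). Q is determined by |VQ| = 24.2 and |QW| = 20.3 together: it lies at the intersection of circle(V, 24.2) and circle(W, 20.3). With |VW| = 37.99, the foot of the radical line on VW is 21.28 from V and the perpendicular offset is √(24.2² − 21.28²) = 11.52. Taking the right-of-VW solution: Q = (30.17, -3.847).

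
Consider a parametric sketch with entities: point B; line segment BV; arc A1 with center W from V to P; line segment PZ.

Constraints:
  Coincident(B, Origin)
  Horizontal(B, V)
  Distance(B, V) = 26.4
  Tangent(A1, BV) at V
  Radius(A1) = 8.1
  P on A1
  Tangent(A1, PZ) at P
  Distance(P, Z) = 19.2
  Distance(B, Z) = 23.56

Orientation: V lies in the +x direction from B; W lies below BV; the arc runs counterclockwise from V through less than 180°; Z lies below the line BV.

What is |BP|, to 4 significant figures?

19.72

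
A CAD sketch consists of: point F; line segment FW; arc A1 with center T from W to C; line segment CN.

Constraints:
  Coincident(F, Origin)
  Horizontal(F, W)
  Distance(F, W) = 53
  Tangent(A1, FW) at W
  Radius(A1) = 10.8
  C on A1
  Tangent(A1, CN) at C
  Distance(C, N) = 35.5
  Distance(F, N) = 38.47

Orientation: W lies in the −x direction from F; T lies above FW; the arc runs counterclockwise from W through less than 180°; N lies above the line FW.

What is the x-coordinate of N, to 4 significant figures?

-22.17

F is at the origin; FW is horizontal with |FW| = 53.0 and W on the −x side, so W = (-53.00, 0.000). Since A1 is tangent to FW there, TW ⟂ FW, so T = W + (0, 10.8) = (-53.00, 10.80). Since TC ⟂ CN (tangency), |TN| = √(10.8² + 35.5²) = 37.11 regardless of where C sits on A1. So N lies on both circle(F, 38.47) and circle(T, 37.11); the above-FW intersection is N = (-22.17, 31.44). C is the foot of the tangent from N: C = (-44.64, 3.963).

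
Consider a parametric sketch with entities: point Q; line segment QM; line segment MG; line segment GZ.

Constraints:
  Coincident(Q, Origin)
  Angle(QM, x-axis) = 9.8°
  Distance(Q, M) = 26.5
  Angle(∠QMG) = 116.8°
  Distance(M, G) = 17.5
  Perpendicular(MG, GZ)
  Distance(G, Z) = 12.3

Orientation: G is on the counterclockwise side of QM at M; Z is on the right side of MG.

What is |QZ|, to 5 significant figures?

46.474

Q is at the origin; QM runs at 9.8° with length 26.5, so M = 26.5·(cos 9.8°, sin 9.8°) = (26.113, 4.5106). ∠QMG = 116.8°, so MG runs at 9.8° + (180° − 116.8°) = 73.000° from the x-axis; with |MG| = 17.5, G = M + 17.5·(cos 73.000°, sin 73.000°) = (31.230, 21.246). MG is perpendicular to GZ; with |GZ| = 12.3 on the right of MG, Z = G + 12.3·(0.95630, -0.29237) = (42.992, 17.650). Then |QZ| = |Z − Q| = 46.474.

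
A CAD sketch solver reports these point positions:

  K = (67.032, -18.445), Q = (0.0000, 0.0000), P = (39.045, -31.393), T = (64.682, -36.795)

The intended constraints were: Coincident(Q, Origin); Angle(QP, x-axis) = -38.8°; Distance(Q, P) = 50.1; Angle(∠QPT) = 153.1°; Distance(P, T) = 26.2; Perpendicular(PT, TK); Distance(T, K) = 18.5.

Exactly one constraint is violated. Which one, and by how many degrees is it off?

Perpendicular(PT, TK) — off by 4.60°.

Q = (0.00, 0.00) ✓; QP at -38.80° ✓; |QP| = 50.10 ✓; ∠QPT = 153.1° ✓; |PT| = 26.20 ✓; ∠(PT, TK) = 94.60° ✗; |TK| = 18.50 ✓.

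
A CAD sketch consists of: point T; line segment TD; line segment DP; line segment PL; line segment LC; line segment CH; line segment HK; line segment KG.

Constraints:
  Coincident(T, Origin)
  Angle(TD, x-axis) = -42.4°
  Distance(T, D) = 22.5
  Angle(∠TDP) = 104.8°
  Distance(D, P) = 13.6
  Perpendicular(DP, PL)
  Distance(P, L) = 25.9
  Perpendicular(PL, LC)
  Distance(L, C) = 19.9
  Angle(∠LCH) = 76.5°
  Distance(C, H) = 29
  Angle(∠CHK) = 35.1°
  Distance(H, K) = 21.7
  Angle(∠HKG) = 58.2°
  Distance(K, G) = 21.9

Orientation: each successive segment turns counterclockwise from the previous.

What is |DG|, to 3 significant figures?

19.2

T is at the origin; TD runs at -42.4° with length 22.5, so D = (16.6, -15.2). ∠TDP = 104.8° gives DP at 32.8° from the x-axis; with |DP| = 13.6, P = (28.0, -7.80). The perpendicularity gives PL at right angles to DP, so PL runs at 123°; with |PL| = 25.9, L = (14.0, 14.0). PL ⟂ LC, so LC runs at -147°; with |LC| = 19.9, C = (-2.71, 3.19). ∠LCH = 76.5° gives CH at -43.7° from the x-axis; with |CH| = 29.0, H = (18.3, -16.8). ∠CHK = 35.1° gives HK at 101° from the x-axis; with |HK| = 21.7, K = (14.0, 4.44). ∠HKG = 58.2° gives KG at -137° from the x-axis; with |KG| = 21.9, G = (-1.98, -10.5). Then |DG| = |G − D| = 19.2.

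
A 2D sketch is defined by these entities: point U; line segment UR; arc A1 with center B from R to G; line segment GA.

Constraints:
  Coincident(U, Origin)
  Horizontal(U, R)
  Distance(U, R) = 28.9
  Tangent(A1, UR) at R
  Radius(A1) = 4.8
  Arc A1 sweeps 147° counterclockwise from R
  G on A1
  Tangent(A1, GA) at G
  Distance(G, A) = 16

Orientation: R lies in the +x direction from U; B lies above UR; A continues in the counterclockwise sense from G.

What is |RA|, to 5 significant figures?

20.601

On A1, R sits at bearing -90° from B; a 147° counterclockwise sweep puts G at bearing 57°, so G = B + 4.8·(cos 57°, sin 57°) = (31.514, 8.8256). Tangency of A1 to GA means the radius BG is perpendicular to GA, so GA runs along (−sin 57°, cos 57°); with |GA| = 16.0, A = (18.096, 17.540). Then |RA| = |A − R| = 20.601.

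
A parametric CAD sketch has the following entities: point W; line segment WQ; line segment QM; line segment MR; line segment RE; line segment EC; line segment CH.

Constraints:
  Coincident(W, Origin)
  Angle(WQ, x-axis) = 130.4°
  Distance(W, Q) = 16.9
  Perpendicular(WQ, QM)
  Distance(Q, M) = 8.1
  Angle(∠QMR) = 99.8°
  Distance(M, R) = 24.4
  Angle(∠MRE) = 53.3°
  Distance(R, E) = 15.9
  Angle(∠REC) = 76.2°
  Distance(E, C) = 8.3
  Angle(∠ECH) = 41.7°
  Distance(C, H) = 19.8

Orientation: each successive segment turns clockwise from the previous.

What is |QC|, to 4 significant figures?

11.12

W is at the origin; WQ runs at 130.4° with length 16.9, so Q = (-10.95, 12.87). The perpendicularity gives QM at right angles to WQ, so QM runs at 40.40°; with |QM| = 8.1, M = (-4.785, 18.12). ∠QMR = 99.8° gives MR at -39.80° from the x-axis; with |MR| = 24.4, R = (13.96, 2.501). ∠MRE = 53.3° gives RE at -166.5° from the x-axis; with |RE| = 15.9, E = (-1.499, -1.211). ∠REC = 76.2° gives EC at 89.70° from the x-axis; with |EC| = 8.3, C = (-1.456, 7.089). Then |QC| = |C − Q| = 11.12.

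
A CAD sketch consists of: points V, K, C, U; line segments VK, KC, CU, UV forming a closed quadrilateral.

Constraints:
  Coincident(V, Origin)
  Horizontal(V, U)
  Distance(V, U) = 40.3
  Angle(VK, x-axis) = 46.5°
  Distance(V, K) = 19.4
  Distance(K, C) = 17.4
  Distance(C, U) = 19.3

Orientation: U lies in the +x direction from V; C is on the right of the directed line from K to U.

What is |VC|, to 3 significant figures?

21.1

Checks: V = (0.00, 0.00) ✓; |KC| = 17.40 ✓; |CU| = 19.30 ✓.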